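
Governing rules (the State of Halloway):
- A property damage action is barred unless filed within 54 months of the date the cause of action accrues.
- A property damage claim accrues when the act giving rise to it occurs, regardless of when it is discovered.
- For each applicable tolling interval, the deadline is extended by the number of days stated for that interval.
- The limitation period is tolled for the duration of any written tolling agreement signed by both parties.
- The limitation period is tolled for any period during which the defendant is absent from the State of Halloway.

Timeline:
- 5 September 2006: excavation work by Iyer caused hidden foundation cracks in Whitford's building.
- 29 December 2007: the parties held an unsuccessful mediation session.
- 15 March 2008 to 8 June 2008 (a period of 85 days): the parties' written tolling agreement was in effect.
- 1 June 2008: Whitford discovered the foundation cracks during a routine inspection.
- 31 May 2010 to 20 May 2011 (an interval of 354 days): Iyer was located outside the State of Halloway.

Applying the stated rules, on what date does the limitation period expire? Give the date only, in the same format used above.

Because the rule ties accrual to occurrence, the claim accrued on 5 September 2006, not on the 1 June 2008 discovery date.
The untolled deadline — 54 months after 5 September 2006 — is 5 March 2011.
The written tolling agreement from 15 March 2008 to 8 June 2008 tolled the period for 85 days, extending the deadline to 29 May 2011.
The defendant's absence from the jurisdiction from 31 May 2010 to 20 May 2011 tolled the period for 354 days, extending the deadline to 17 May 2012.
None of the other events listed affects the running of the period under the stated rules.

17 May 2012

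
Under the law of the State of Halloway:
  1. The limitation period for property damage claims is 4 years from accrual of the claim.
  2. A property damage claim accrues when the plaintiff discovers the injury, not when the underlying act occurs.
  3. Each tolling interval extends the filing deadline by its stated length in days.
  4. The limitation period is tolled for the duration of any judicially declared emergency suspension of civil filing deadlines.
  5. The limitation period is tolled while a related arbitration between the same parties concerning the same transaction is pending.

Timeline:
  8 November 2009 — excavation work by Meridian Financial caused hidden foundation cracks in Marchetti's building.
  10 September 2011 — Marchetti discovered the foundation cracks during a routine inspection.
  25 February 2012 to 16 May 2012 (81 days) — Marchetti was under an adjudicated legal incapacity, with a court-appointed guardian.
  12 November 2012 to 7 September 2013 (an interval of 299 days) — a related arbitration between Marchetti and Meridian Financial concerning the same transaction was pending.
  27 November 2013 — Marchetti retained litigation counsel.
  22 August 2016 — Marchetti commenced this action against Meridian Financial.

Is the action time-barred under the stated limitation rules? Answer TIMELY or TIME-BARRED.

TIME-BARRED

Accrual is tied to discovery, so the period began on 10 September 2011 rather than on 8 November 2009 when the act occurred.
Adding the 4 years base period to 10 September 2011 gives a deadline of 10 September 2015, before any tolling.
The period was tolled for 299 days by the pending related arbitration (12 November 2012 to 7 September 2013), pushing the deadline to 5 July 2016.
Although the plaintiff's incapacity ran from 25 February 2012 to 16 May 2012, the stated rules do not make that a tolling event, so it is disregarded.
The other events in the timeline have no effect on the limitation period under the stated rules.
Filing on 22 August 2016 missed the 5 July 2016 deadline — the action is time-barred.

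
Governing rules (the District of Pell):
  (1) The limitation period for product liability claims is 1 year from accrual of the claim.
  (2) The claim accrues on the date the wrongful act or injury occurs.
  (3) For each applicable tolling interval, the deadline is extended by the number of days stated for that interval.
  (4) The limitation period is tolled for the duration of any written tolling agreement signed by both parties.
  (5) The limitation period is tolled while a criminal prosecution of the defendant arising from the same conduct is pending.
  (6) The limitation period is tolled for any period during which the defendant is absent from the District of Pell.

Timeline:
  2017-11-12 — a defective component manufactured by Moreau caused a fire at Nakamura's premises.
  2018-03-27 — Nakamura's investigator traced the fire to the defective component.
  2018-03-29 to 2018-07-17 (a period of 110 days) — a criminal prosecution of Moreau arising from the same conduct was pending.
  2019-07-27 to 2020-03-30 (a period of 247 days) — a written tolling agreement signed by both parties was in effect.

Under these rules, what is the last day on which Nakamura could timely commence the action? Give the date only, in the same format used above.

2019-03-02

Accrual is governed by the date of the act, so the period began to run on 2017-11-12; the later discovery on 2018-03-27 is irrelevant under the stated rule.
1 year from 2017-11-12 is 2018-11-12.
Because the pending criminal prosecution ran from 2018-03-29 to 2018-07-17, the deadline is extended by 110 days to 2019-03-02.
The written tolling agreement from 2019-07-27 to 2020-03-30 began after the period had already run on 2019-03-02, so it has no tolling effect.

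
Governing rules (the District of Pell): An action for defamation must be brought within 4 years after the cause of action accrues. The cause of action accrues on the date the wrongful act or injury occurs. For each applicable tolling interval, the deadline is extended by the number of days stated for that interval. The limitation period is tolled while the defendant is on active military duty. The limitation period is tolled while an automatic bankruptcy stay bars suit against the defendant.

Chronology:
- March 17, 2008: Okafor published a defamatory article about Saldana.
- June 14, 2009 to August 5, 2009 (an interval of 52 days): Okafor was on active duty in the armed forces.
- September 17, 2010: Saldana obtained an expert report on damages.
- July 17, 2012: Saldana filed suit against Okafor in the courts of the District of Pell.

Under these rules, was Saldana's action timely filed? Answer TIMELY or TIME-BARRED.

TIME-BARRED

The cause of action accrued on March 17, 2008, the date of the act.
4 years from March 17, 2008 is March 17, 2012.
The period was tolled for 52 days by the defendant's active military service (June 14, 2009 to August 5, 2009), pushing the deadline to May 8, 2012.
None of the other events listed affects the running of the period under the stated rules.
Saldana filed on July 17, 2012, after the May 8, 2012 deadline, so the action is time-barred.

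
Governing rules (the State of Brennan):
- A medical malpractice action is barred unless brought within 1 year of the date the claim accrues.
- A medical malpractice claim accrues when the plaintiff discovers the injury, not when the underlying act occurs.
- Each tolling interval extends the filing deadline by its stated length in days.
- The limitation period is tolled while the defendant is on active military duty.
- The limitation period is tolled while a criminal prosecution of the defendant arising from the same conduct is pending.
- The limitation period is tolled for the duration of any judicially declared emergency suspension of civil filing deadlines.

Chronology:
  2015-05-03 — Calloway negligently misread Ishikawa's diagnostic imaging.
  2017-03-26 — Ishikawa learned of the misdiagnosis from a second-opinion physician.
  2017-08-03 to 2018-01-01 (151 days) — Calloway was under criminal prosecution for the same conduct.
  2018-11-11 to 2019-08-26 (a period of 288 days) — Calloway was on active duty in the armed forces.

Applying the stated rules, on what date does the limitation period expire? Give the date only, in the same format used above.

Accrual is tied to discovery, so the period began on 2017-03-26 rather than on 2015-05-03 when the act occurred.
1 year from 2017-03-26 is 2018-03-26.
The period was tolled for 151 days by the pending criminal prosecution (2017-08-03 to 2018-01-01), pushing the deadline to 2018-08-24.
By the time the defendant's active military service began on 2018-11-11, the limitation period had already expired on 2018-08-24; that interval cannot revive it.

2018-08-24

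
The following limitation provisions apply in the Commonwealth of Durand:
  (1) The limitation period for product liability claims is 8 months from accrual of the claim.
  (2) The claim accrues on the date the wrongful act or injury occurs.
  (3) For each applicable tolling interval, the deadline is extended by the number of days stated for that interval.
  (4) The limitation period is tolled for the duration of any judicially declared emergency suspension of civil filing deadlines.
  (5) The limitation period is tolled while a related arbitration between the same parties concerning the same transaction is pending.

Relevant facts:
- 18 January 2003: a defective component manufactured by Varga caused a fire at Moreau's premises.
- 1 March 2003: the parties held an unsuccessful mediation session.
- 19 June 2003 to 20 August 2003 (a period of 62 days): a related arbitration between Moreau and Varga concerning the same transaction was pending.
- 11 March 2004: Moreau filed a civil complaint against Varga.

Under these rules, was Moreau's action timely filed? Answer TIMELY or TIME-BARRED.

TIME-BARRED

The claim accrued on 18 January 2003, the date of the act.
The untolled deadline — 8 months after 18 January 2003 — is 18 September 2003.
The period was tolled for 62 days by the pending related arbitration (19 June 2003 to 20 August 2003), pushing the deadline to 19 November 2003.
None of the other events listed affects the running of the period under the stated rules.
The 11 March 2004 filing falls after the 19 November 2003 deadline; the claim is time-barred.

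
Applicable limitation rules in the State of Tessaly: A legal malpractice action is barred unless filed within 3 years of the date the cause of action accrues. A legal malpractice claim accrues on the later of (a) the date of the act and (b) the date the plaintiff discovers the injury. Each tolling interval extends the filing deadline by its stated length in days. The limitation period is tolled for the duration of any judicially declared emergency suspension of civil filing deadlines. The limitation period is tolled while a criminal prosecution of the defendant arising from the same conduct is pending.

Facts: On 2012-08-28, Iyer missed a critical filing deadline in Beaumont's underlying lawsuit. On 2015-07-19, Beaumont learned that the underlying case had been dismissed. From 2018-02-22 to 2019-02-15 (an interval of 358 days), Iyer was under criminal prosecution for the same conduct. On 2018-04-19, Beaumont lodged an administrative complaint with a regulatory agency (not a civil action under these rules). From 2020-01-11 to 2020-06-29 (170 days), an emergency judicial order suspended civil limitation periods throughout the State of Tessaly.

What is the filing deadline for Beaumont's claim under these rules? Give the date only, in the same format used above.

2019-07-12

Taking the later of the act (2012-08-28) and discovery (2015-07-19), the claim accrued on 2015-07-19.
Adding the 3 years base period to 2015-07-19 gives a deadline of 2018-07-19, before any tolling.
Because the pending criminal prosecution ran from 2018-02-22 to 2019-02-15, the deadline is extended by 358 days to 2019-07-12.
The emergency suspension of filing deadlines from 2020-01-11 to 2020-06-29 began after the period had already run on 2019-07-12, so it has no tolling effect.
None of the other events listed affects the running of the period under the stated rules.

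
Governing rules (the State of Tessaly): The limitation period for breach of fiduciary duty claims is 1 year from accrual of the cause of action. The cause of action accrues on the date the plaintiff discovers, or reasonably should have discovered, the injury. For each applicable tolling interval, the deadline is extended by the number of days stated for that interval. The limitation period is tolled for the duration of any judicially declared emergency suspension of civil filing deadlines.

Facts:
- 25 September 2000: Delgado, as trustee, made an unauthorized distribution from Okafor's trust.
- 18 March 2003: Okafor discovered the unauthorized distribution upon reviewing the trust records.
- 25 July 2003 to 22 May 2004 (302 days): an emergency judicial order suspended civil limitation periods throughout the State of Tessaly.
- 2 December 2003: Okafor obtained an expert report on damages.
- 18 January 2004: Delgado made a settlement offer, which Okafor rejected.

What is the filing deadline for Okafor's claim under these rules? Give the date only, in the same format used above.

14 January 2005

Under the discovery rule, the claim accrued on 18 March 2003, when Okafor discovered the injury — not on the 25 September 2000 date of the underlying act.
1 year from 18 March 2003 is 18 March 2004.
The period was tolled for 302 days by the emergency suspension of filing deadlines (25 July 2003 to 22 May 2004), pushing the deadline to 14 January 2005.
Nothing else in the chronology tolls or restarts the period.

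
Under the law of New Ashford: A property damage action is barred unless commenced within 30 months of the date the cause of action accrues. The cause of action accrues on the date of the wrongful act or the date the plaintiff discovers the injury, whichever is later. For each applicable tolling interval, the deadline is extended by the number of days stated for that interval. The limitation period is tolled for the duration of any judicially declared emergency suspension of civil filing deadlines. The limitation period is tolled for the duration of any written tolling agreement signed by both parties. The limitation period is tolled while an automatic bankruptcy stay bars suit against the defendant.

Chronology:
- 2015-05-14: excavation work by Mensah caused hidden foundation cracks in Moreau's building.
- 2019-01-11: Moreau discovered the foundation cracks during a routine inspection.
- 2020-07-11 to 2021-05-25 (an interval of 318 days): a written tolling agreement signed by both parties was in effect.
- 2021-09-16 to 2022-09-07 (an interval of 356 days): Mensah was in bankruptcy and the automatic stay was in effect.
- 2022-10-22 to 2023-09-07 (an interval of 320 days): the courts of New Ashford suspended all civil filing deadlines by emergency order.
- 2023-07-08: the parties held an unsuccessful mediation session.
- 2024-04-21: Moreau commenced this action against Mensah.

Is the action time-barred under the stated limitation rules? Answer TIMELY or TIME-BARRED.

Because discovery on 2019-01-11 post-dates the 2015-05-14 act, accrual under the later-of rule falls on 2019-01-11.
The untolled deadline — 30 months after 2019-01-11 — is 2021-07-11.
The written tolling agreement from 2020-07-11 to 2021-05-25 tolled the period for 318 days, extending the deadline to 2022-05-25.
The period was tolled for 356 days by the automatic bankruptcy stay (2021-09-16 to 2022-09-07), pushing the deadline to 2023-05-16.
The emergency suspension of filing deadlines from 2022-10-22 to 2023-09-07 tolled the period for 320 days, extending the deadline to 2024-03-31.
None of the other events listed affects the running of the period under the stated rules.
Moreau filed on 2024-04-21, after the 2024-03-31 deadline, so the action is time-barred.

TIME-BARRED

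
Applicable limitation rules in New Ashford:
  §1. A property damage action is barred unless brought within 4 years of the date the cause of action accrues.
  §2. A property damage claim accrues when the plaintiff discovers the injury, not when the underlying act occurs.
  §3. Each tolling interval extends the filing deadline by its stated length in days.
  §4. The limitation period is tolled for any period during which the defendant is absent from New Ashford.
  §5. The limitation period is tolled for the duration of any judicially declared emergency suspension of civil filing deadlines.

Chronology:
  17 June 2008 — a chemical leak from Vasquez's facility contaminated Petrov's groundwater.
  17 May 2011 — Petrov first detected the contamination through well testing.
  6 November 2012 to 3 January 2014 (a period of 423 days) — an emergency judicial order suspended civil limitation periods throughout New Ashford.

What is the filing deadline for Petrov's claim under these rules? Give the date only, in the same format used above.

13 July 2016

Accrual is tied to discovery, so the period began on 17 May 2011 rather than on 17 June 2008 when the act occurred.
Adding the 4 years base period to 17 May 2011 gives a deadline of 17 May 2015, before any tolling.
The emergency suspension of filing deadlines from 6 November 2012 to 3 January 2014 tolled the period for 423 days, extending the deadline to 13 July 2016.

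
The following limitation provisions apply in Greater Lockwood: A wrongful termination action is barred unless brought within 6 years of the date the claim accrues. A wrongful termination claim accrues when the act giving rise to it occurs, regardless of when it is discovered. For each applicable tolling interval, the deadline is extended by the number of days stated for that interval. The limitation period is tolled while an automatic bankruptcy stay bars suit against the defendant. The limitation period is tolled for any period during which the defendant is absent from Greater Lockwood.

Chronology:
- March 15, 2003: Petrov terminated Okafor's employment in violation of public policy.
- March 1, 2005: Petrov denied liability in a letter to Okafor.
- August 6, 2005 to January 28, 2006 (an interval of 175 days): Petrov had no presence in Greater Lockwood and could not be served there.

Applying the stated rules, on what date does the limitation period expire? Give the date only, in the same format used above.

The claim accrued on March 15, 2003, the date of the act.
Adding the 6 years base period to March 15, 2003 gives a deadline of March 15, 2009, before any tolling.
Because the defendant's absence from the jurisdiction ran from August 6, 2005 to January 28, 2006, the deadline is extended by 175 days to September 6, 2009.
None of the other events listed affects the running of the period under the stated rules.

September 6, 2009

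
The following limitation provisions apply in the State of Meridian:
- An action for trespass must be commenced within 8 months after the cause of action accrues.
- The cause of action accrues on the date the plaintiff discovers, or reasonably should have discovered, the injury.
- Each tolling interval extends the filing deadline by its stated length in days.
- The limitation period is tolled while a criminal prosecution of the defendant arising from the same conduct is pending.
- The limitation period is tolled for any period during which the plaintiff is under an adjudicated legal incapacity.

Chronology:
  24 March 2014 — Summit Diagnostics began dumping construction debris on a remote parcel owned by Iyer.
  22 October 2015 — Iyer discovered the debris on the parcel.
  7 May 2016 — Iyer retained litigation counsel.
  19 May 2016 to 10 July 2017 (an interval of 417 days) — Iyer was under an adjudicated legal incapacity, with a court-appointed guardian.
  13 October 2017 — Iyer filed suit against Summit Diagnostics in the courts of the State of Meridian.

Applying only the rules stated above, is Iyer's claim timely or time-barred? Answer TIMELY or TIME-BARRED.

Accrual is tied to discovery, so the period began on 22 October 2015 rather than on 24 March 2014 when the act occurred.
8 months from 22 October 2015 is 22 June 2016.
The plaintiff's legal incapacity from 19 May 2016 to 10 July 2017 tolled the period for 417 days, extending the deadline to 13 August 2017.
None of the other events listed affects the running of the period under the stated rules.
Filing on 13 October 2017 missed the 13 August 2017 deadline — the action is time-barred.

TIME-BARRED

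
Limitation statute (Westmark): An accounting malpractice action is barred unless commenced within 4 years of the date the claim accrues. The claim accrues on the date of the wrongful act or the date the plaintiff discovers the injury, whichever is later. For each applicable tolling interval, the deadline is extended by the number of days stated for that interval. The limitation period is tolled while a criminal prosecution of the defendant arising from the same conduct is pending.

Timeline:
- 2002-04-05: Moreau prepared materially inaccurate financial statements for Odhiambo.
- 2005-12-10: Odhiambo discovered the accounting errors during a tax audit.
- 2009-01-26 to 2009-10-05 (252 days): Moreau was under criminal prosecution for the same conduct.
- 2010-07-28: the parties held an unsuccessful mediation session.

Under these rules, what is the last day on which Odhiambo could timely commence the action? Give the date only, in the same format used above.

Because discovery on 2005-12-10 post-dates the 2002-04-05 act, accrual under the later-of rule falls on 2005-12-10.
The untolled deadline — 4 years after 2005-12-10 — is 2009-12-10.
The period was tolled for 252 days by the pending criminal prosecution (2009-01-26 to 2009-10-05), pushing the deadline to 2010-08-19.
The other events in the timeline have no effect on the limitation period under the stated rules.

2010-08-19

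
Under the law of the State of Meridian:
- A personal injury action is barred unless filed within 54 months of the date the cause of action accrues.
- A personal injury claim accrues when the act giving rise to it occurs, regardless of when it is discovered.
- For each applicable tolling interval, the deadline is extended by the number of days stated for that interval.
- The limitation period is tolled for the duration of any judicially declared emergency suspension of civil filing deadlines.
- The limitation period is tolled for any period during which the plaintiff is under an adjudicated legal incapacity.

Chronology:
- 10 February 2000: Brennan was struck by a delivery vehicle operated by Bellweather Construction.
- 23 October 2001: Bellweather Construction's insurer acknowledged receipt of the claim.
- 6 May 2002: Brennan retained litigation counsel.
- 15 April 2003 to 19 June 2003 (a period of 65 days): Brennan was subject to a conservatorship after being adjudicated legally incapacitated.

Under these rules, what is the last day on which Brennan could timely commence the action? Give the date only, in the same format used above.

The claim accrued on 10 February 2000, when the wrongful act occurred.
54 months from 10 February 2000 is 10 August 2004.
Because the plaintiff's legal incapacity ran from 15 April 2003 to 19 June 2003, the deadline is extended by 65 days to 14 October 2004.
The other events in the timeline have no effect on the limitation period under the stated rules.

14 October 2004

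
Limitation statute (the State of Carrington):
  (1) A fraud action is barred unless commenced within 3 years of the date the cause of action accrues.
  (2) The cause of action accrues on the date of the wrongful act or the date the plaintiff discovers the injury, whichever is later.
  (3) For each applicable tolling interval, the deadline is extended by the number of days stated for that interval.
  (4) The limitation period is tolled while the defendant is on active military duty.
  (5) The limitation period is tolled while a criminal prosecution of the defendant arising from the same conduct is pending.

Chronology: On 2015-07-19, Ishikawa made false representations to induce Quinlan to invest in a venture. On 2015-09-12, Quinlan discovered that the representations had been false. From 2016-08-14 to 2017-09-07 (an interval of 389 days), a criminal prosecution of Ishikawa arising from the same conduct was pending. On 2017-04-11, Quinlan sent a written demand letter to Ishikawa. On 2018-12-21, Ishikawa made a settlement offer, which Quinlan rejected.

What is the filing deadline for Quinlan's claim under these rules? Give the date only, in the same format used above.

2019-10-06

Because discovery on 2015-09-12 post-dates the 2015-07-19 act, accrual under the later-of rule falls on 2015-09-12.
The untolled deadline — 3 years after 2015-09-12 — is 2018-09-12.
The period was tolled for 389 days by the pending criminal prosecution (2016-08-14 to 2017-09-07), pushing the deadline to 2019-10-06.
The other events in the timeline have no effect on the limitation period under the stated rules.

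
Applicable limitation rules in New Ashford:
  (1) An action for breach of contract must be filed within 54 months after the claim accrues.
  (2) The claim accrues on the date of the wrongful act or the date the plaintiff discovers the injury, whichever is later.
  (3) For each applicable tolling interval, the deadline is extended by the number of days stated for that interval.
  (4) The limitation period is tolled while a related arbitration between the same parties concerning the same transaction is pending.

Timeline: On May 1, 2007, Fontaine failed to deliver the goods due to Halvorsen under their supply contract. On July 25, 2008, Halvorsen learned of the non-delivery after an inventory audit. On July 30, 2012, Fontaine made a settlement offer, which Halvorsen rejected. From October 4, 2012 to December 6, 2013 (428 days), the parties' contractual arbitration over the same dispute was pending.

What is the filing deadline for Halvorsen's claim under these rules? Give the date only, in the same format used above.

March 29, 2014

Because discovery on July 25, 2008 post-dates the May 1, 2007 act, accrual under the later-of rule falls on July 25, 2008.
Adding the 54 months base period to July 25, 2008 gives a deadline of January 25, 2013, before any tolling.
The period was tolled for 428 days by the pending related arbitration (October 4, 2012 to December 6, 2013), pushing the deadline to March 29, 2014.
The other events in the timeline have no effect on the limitation period under the stated rules.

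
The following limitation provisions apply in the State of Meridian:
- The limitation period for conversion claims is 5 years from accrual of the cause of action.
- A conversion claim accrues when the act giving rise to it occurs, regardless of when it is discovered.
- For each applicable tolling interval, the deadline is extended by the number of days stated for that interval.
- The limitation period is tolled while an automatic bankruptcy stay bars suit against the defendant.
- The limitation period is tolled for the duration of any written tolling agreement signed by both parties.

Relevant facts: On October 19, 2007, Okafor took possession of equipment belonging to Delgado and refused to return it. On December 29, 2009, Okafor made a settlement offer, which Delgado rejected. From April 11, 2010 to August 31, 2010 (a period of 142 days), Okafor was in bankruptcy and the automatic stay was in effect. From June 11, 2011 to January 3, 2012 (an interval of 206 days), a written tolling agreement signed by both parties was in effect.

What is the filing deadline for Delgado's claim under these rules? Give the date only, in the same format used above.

October 2, 2013

The cause of action accrued on October 19, 2007, the date of the act.
5 years from October 19, 2007 is October 19, 2012.
Because the automatic bankruptcy stay ran from April 11, 2010 to August 31, 2010, the deadline is extended by 142 days to March 10, 2013.
The period was tolled for 206 days by the written tolling agreement (June 11, 2011 to January 3, 2012), pushing the deadline to October 2, 2013.
Nothing else in the chronology tolls or restarts the period.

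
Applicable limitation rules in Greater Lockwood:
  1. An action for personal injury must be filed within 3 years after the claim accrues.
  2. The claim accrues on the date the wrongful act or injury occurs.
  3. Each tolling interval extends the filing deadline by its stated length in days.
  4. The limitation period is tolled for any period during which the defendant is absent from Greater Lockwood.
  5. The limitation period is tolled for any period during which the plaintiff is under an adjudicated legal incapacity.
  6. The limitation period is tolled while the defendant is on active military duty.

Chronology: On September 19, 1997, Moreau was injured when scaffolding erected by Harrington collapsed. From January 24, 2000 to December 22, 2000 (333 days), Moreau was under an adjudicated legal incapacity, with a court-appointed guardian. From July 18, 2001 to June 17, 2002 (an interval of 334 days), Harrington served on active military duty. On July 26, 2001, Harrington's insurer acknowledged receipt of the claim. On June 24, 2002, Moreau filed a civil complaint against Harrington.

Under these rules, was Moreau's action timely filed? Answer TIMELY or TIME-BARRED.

TIMELY

The claim accrued on September 19, 1997, the date of the act.
Adding the 3 years base period to September 19, 1997 gives a deadline of September 19, 2000, before any tolling.
The period was tolled for 333 days by the plaintiff's legal incapacity (January 24, 2000 to December 22, 2000), pushing the deadline to August 18, 2001.
Because the defendant's active military service ran from July 18, 2001 to June 17, 2002, the deadline is extended by 334 days to July 18, 2002.
The other events in the timeline have no effect on the limitation period under the stated rules.
Moreau filed on June 24, 2002, before the July 18, 2002 deadline, so the action is timely.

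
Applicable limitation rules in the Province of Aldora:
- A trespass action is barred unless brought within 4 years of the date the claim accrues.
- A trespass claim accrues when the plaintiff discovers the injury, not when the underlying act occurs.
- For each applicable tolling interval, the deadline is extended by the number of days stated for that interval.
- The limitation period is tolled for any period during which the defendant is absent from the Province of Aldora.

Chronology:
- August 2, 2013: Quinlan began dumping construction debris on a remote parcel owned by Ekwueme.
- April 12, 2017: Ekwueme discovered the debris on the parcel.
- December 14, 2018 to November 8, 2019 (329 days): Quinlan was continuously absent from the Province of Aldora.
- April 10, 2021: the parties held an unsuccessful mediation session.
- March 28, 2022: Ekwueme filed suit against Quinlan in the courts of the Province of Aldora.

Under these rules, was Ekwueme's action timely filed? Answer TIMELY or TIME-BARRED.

TIME-BARRED

Under the discovery rule, the claim accrued on April 12, 2017, when Ekwueme discovered the injury — not on the August 2, 2013 date of the underlying act.
The untolled deadline — 4 years after April 12, 2017 — is April 12, 2021.
The defendant's absence from the jurisdiction from December 14, 2018 to November 8, 2019 tolled the period for 329 days, extending the deadline to March 7, 2022.
Nothing else in the chronology tolls or restarts the period.
Ekwueme filed on March 28, 2022, after the March 7, 2022 deadline, so the action is time-barred.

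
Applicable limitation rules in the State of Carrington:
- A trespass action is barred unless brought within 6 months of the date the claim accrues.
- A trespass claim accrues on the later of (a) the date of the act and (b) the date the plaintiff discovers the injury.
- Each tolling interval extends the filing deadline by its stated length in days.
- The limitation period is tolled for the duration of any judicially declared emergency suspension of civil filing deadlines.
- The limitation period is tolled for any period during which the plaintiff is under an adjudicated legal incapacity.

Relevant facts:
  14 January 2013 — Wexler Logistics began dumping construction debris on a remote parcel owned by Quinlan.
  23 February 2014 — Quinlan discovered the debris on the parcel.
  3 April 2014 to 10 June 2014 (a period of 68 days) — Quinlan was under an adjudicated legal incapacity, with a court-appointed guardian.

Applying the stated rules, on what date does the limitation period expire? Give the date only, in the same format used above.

30 October 2014

Because discovery on 23 February 2014 post-dates the 14 January 2013 act, accrual under the later-of rule falls on 23 February 2014.
Adding the 6 months base period to 23 February 2014 gives a deadline of 23 August 2014, before any tolling.
Because the plaintiff's legal incapacity ran from 3 April 2014 to 10 June 2014, the deadline is extended by 68 days to 30 October 2014.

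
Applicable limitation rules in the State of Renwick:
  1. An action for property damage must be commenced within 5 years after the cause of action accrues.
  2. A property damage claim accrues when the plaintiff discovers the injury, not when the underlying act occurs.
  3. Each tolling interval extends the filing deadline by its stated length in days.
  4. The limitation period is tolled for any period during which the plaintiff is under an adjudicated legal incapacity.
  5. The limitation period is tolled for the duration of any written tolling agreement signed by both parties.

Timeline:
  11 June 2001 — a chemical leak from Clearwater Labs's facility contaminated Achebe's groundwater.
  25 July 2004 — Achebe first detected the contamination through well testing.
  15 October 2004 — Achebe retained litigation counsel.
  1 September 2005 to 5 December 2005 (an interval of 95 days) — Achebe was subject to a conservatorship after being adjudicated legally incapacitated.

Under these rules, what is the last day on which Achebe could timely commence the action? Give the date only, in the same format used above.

28 October 2009

Accrual is tied to discovery, so the period began on 25 July 2004 rather than on 11 June 2001 when the act occurred.
The untolled deadline — 5 years after 25 July 2004 — is 25 July 2009.
The plaintiff's legal incapacity from 1 September 2005 to 5 December 2005 tolled the period for 95 days, extending the deadline to 28 October 2009.
None of the other events listed affects the running of the period under the stated rules.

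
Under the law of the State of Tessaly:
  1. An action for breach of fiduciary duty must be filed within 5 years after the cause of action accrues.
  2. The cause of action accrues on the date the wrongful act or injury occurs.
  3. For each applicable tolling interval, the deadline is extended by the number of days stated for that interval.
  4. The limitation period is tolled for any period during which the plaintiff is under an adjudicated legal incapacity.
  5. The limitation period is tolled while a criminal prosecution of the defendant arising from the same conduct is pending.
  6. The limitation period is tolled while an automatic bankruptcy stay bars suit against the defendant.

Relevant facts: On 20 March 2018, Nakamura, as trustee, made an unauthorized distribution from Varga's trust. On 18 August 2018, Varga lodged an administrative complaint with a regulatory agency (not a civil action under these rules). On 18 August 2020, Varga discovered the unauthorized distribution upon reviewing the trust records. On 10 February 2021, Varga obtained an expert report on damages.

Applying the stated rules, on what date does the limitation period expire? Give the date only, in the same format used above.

Accrual is governed by the date of the act, so the period began to run on 20 March 2018; the later discovery on 18 August 2020 is irrelevant under the stated rule.
5 years from 20 March 2018 is 20 March 2023.
Nothing else in the chronology tolls or restarts the period.

20 March 2023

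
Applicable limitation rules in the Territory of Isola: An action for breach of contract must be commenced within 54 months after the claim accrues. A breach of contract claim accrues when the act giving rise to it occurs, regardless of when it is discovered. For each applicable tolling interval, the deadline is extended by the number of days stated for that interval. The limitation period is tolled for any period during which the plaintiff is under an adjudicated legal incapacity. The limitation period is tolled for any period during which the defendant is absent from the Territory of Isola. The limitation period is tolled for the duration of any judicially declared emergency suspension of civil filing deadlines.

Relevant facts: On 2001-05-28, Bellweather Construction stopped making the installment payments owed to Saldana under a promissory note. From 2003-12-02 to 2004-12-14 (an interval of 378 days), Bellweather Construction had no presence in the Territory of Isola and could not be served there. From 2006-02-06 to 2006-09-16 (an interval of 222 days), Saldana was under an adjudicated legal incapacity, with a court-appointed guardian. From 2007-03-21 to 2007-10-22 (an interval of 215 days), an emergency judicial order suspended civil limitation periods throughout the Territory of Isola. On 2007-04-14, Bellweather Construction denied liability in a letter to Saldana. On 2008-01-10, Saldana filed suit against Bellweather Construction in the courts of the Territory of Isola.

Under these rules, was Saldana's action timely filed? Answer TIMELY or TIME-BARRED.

The limitation period began to run on 2001-05-28.
54 months from 2001-05-28 is 2005-11-28.
Because the defendant's absence from the jurisdiction ran from 2003-12-02 to 2004-12-14, the deadline is extended by 378 days to 2006-12-11.
The period was tolled for 222 days by the plaintiff's legal incapacity (2006-02-06 to 2006-09-16), pushing the deadline to 2007-07-21.
Because the emergency suspension of filing deadlines ran from 2007-03-21 to 2007-10-22, the deadline is extended by 215 days to 2008-02-21.
The other events in the timeline have no effect on the limitation period under the stated rules.
The 2008-01-10 filing precedes the 2008-02-21 deadline; the claim is timely.

TIMELY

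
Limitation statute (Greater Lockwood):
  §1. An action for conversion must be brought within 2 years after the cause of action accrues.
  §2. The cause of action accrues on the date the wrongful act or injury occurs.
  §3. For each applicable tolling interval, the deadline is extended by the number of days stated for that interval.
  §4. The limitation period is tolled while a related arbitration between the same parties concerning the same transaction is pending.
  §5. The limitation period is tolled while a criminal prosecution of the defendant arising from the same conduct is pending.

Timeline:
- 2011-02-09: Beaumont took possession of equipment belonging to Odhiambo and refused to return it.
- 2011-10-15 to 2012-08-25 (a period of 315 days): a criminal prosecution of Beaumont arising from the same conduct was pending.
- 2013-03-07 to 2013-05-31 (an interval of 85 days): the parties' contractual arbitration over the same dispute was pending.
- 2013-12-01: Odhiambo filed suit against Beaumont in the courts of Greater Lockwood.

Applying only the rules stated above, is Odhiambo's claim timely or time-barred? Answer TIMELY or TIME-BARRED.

TIMELY

The limitation period began to run on 2011-02-09.
2 years from 2011-02-09 is 2013-02-09.
The pending criminal prosecution from 2011-10-15 to 2012-08-25 tolled the period for 315 days, extending the deadline to 2013-12-21.
The period was tolled for 85 days by the pending related arbitration (2013-03-07 to 2013-05-31), pushing the deadline to 2014-03-16.
Filing on 2013-12-01 beat the 2014-03-16 deadline — the action is timely.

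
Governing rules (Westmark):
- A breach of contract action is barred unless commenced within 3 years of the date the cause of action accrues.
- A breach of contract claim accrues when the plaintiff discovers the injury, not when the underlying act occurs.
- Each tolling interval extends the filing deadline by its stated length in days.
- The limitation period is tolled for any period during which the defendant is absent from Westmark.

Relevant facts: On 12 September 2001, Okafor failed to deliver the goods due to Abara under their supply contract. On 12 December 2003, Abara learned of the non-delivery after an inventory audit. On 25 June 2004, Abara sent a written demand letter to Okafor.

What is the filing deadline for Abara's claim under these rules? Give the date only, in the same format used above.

Under the discovery rule, the claim accrued on 12 December 2003, when Abara discovered the injury — not on the 12 September 2001 date of the underlying act.
The untolled deadline — 3 years after 12 December 2003 — is 12 December 2006.
Nothing else in the chronology tolls or restarts the period.

12 December 2006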